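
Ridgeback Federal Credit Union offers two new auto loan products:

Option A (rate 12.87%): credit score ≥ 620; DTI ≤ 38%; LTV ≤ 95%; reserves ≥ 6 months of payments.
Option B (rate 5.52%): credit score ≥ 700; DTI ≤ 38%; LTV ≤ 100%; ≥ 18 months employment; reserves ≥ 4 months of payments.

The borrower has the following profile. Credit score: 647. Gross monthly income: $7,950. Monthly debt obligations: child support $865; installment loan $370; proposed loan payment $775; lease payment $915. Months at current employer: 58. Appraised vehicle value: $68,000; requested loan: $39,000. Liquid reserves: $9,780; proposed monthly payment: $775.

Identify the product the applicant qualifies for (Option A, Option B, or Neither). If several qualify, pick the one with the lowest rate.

Option A

Total debts = (865 + 370 + 775 + 915) = 2,925; DTI = 2,925/7,950 = 36.8%.
LTV = 39,000/68,000 = 57.4%.
Reserves = 9,780/775 = 12.6 months.
Option A: score 647 ≥ 620; DTI 36.8% ≤ 38%; LTV 57.4% ≤ 95%; reserves 12.6 ≥ 6 mo → qualifies.
Option B: score 647 < 700; DTI 36.8% ≤ 38%; LTV 57.4% ≤ 100%; employment 58 ≥ 18 mo; reserves 12.6 ≥ 4 mo → does not qualify.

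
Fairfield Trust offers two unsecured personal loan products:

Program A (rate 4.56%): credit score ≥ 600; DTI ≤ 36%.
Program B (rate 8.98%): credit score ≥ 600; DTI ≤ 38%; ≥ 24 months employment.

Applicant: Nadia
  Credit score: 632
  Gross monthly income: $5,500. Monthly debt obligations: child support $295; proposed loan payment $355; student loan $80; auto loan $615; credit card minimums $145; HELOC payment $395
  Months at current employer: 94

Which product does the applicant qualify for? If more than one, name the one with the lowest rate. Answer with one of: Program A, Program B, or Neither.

Program A

Total debts = (295 + 355 + 80 + 615 + 145 + 395) = 1,885; DTI = 1,885/5,500 = 34.3%.
Program A: score 632 ≥ 600; DTI 34.3% ≤ 36% → qualifies.
Program B: score 632 ≥ 600; DTI 34.3% ≤ 38%; employment 94 ≥ 24 mo → qualifies.
Qualifying: Program A, Program B. Lowest rate is 4.56% → Program A.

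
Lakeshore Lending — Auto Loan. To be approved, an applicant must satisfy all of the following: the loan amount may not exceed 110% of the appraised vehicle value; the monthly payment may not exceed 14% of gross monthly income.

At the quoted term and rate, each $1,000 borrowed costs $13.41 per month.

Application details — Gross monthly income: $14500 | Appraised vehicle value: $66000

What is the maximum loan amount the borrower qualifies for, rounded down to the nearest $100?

Payment cap: 14% × $14,500 = $2,030/month.
At $13.41 per $1,000, that supports 2,030/13.41 × 1,000 ≈ $151,379 → $151,300.
LTV cap: 110% × $66,000 = $72,600 → $72,600.
Binding constraint: loan-to-value.

$72,600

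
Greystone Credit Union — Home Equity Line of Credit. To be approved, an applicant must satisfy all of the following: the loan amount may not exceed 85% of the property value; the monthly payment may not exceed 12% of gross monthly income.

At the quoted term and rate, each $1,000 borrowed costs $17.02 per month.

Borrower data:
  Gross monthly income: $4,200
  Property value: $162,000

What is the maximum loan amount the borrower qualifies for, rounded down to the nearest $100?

$29,600

Payment cap: 12% × $4,200 = $504/month.
At $17.02 per $1,000, that supports 504/17.02 × 1,000 ≈ $29,612 → $29,600.
LTV cap: 85% × $162,000 = $137,700 → $137,700.
Binding constraint: payment-to-income.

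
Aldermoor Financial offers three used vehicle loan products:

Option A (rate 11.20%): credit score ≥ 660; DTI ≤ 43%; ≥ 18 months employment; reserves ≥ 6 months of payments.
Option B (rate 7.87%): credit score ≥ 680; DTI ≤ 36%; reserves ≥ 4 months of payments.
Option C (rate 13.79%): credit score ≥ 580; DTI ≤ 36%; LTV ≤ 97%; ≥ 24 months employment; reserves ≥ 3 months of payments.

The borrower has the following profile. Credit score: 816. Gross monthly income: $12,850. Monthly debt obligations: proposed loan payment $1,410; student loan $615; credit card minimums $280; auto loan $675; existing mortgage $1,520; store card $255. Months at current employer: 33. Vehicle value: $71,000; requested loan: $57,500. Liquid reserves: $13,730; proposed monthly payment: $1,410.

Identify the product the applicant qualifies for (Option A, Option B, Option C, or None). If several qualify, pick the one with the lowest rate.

Total debts = (1,410 + 615 + 280 + 675 + 1,520 + 255) = 4,755; DTI = 4,755/12,850 = 37%.
LTV = 57,500/71,000 = 81%.
Reserves = 13,730/1,410 = 9.7 months.
Option A: score 816 ≥ 660; DTI 37% ≤ 43%; employment 33 ≥ 18 mo; reserves 9.7 ≥ 6 mo → qualifies.
Option B: score 816 ≥ 680; DTI 37% > 36%; reserves 9.7 ≥ 4 mo → does not qualify.
Option C: score 816 ≥ 580; DTI 37% > 36%; LTV 81% ≤ 97%; employment 33 ≥ 24 mo; reserves 9.7 ≥ 3 mo → does not qualify.

Option A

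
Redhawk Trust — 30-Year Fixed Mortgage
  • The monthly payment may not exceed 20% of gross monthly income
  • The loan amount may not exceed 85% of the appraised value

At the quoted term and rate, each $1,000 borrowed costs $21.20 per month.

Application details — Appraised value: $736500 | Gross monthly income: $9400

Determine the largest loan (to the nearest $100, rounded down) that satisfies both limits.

Payment cap: 20% × $9,400 = $1,880/month.
At $21.20 per $1,000, that supports 1,880/21.20 × 1,000 ≈ $88,679 → $88,600.
LTV cap: 85% × $736,500 = $626,025 → $626,000.
Binding constraint: payment-to-income.

$88,600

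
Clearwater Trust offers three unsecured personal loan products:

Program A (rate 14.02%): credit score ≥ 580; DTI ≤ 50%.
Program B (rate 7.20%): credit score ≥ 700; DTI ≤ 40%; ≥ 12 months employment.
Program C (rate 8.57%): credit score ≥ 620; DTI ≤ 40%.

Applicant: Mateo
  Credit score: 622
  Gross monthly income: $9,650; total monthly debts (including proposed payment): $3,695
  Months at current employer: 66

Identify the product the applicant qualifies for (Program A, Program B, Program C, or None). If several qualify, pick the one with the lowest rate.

DTI = 3,695/9,650 = 38.3%.
Program A: score 622 ≥ 580; DTI 38.3% ≤ 50% → qualifies.
Program B: score 622 < 700; DTI 38.3% ≤ 40%; employment 66 ≥ 12 mo → does not qualify.
Program C: score 622 ≥ 620; DTI 38.3% ≤ 40% → qualifies.
Qualifying: Program A, Program C. Lowest rate is 8.57% → Program C.

Program C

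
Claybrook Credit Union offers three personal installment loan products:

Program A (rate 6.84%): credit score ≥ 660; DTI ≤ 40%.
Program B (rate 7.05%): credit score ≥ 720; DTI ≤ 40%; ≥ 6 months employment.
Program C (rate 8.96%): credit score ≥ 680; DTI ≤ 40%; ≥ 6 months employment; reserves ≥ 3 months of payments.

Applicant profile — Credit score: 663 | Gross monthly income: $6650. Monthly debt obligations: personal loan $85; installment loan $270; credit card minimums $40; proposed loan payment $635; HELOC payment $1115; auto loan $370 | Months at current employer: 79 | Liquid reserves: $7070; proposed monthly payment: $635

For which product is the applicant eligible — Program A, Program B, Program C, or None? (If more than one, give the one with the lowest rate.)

Total debts = (85 + 270 + 40 + 635 + 1,115 + 370) = 2,515; DTI = 2,515/6,650 = 37.8%.
Reserves = 7,070/635 = 11.1 months.
Program A: score 663 ≥ 660; DTI 37.8% ≤ 40% → qualifies.
Program B: score 663 < 720; DTI 37.8% ≤ 40%; employment 79 ≥ 6 mo → does not qualify.
Program C: score 663 < 680; DTI 37.8% ≤ 40%; employment 79 ≥ 6 mo; reserves 11.1 ≥ 3 mo → does not qualify.

Program A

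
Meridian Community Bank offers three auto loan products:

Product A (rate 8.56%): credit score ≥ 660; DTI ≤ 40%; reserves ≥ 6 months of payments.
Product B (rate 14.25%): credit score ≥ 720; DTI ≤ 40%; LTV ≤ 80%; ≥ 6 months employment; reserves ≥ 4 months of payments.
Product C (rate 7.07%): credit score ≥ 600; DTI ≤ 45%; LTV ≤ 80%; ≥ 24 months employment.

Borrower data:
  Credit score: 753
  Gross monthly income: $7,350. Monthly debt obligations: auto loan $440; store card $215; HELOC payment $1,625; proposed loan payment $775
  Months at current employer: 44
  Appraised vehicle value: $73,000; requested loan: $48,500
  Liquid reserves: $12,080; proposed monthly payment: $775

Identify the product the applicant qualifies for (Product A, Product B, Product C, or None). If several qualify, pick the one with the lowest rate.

Product C

Total debts = (440 + 215 + 1,625 + 775) = 3,055; DTI = 3,055/7,350 = 41.6%.
LTV = 48,500/73,000 = 66.4%.
Reserves = 12,080/775 = 15.6 months.
Product A: score 753 ≥ 660; DTI 41.6% > 40%; reserves 15.6 ≥ 6 mo → does not qualify.
Product B: score 753 ≥ 720; DTI 41.6% > 40%; LTV 66.4% ≤ 80%; employment 44 ≥ 6 mo; reserves 15.6 ≥ 4 mo → does not qualify.
Product C: score 753 ≥ 600; DTI 41.6% ≤ 45%; LTV 66.4% ≤ 80%; employment 44 ≥ 24 mo → qualifies.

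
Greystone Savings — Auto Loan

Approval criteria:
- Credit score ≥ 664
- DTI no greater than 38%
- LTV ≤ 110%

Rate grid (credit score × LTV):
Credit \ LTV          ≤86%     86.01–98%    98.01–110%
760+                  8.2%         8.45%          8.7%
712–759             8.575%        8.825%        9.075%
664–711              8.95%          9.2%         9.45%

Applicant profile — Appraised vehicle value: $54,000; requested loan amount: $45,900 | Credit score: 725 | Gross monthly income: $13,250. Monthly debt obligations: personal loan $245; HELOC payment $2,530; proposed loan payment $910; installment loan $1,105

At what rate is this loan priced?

Credit score 725 ≥ 664; Total monthly debts = (245 + 2,530 + 910 + 1,105) = 4,790. DTI: 4,790 ÷ 13,250 = 36.2%, within the 38% cap
Loan-to-value = 45,900/54,000 = 85% — pass (110% max)
Score 725 is in the 712–759 band; LTV 85% is in the ≤86% band → 8.575%.

8.575%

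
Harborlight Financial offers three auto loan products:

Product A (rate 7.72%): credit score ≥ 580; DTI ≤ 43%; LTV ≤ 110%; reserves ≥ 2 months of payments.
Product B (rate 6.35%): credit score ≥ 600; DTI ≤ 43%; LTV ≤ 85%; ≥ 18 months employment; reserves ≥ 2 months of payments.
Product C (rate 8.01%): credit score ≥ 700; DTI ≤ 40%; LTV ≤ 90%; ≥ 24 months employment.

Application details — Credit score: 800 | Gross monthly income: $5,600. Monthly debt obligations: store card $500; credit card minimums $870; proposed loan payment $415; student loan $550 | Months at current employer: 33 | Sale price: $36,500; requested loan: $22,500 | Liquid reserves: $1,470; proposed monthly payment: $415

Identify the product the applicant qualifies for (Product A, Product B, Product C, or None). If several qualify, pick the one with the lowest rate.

Product B

Total debts = (500 + 870 + 415 + 550) = 2,335; DTI = 2,335/5,600 = 41.7%.
LTV = 22,500/36,500 = 61.6%.
Reserves = 1,470/415 = 3.5 months.
Product A: score 800 ≥ 580; DTI 41.7% ≤ 43%; LTV 61.6% ≤ 110%; reserves 3.5 ≥ 2 mo → qualifies.
Product B: score 800 ≥ 600; DTI 41.7% ≤ 43%; LTV 61.6% ≤ 85%; employment 33 ≥ 18 mo; reserves 3.5 ≥ 2 mo → qualifies.
Product C: score 800 ≥ 700; DTI 41.7% > 40%; LTV 61.6% ≤ 90%; employment 33 ≥ 24 mo → does not qualify.
Qualifying: Product A, Product B. Lowest rate is 6.35% → Product B.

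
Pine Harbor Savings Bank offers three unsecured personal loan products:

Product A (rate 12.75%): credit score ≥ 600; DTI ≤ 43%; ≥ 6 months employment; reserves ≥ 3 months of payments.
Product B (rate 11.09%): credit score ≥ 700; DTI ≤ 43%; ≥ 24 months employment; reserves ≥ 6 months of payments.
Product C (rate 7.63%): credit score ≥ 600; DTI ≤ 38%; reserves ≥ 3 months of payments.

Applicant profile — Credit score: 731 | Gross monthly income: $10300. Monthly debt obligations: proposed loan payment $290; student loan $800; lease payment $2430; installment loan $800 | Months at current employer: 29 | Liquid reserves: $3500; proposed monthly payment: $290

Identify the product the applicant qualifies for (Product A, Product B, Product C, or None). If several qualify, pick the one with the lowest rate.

Total debts = (290 + 800 + 2,430 + 800) = 4,320; DTI = 4,320/10,300 = 41.9%.
Reserves = 3,500/290 = 12.1 months.
Product A: score 731 ≥ 600; DTI 41.9% ≤ 43%; employment 29 ≥ 6 mo; reserves 12.1 ≥ 3 mo → qualifies.
Product B: score 731 ≥ 700; DTI 41.9% ≤ 43%; employment 29 ≥ 24 mo; reserves 12.1 ≥ 6 mo → qualifies.
Product C: score 731 ≥ 600; DTI 41.9% > 38%; reserves 12.1 ≥ 3 mo → does not qualify.
Qualifying: Product A, Product B. Lowest rate is 11.09% → Product B.

Product B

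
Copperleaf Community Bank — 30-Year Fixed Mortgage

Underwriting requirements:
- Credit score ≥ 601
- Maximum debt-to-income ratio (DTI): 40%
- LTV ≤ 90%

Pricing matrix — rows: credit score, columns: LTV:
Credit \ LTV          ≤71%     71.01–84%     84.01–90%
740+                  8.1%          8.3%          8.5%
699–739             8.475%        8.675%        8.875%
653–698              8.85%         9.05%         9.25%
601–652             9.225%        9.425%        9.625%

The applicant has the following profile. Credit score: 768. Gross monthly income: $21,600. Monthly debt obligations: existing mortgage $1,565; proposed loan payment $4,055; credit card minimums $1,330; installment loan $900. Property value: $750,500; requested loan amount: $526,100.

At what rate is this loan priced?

8.1%

Credit score 768 ≥ 601; Total monthly debts = (1,565 + 4,055 + 1,330 + 900) = 7,850. DTI = 7,850/21,600 = 36.3% ≤ 40%
Loan-to-value = 526,100/750,500 = 70.1% — pass (90% max)
Credit 768 → row 740+; LTV 70.1% → column ≤71%. Grid cell → 8.1%.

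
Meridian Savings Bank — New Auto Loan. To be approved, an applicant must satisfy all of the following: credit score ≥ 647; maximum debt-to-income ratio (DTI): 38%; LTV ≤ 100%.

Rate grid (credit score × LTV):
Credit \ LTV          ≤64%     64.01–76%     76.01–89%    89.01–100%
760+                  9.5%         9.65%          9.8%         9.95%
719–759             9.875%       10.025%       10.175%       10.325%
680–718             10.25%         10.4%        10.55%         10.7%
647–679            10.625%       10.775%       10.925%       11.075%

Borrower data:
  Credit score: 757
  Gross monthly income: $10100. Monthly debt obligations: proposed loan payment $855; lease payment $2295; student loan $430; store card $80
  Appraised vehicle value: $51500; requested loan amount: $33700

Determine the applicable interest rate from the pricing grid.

10.025%

Credit score 757 ≥ 647; Total monthly debts = (855 + 2,295 + 430 + 80) = 3,660. DTI = 3,660/10,100 = 36.2% ≤ 38%
Loan-to-value = 33,700/51,500 = 65.4% — pass (100% max)
Credit 757 → row 719–759; LTV 65.4% → column 64.01–76%. Grid cell → 10.025%.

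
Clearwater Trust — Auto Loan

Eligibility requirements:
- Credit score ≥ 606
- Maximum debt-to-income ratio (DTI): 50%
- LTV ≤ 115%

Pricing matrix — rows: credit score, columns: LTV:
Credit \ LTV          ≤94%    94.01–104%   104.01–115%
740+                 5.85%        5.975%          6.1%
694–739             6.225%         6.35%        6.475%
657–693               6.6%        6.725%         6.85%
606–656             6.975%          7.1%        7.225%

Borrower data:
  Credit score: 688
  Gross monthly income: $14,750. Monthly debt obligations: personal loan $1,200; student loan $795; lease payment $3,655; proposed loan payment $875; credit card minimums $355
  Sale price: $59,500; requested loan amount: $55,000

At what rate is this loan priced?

Credit score 688 ≥ 606; Total monthly debts = (1,200 + 795 + 3,655 + 875 + 355) = 6,880. DTI = 6,880/14,750 = 46.6% ≤ 50%
Loan-to-value = 55,000/59,500 = 92.4% — pass (115% max)
Credit 688 → row 657–693; LTV 92.4% → column ≤94%. Grid cell → 6.6%.

6.6%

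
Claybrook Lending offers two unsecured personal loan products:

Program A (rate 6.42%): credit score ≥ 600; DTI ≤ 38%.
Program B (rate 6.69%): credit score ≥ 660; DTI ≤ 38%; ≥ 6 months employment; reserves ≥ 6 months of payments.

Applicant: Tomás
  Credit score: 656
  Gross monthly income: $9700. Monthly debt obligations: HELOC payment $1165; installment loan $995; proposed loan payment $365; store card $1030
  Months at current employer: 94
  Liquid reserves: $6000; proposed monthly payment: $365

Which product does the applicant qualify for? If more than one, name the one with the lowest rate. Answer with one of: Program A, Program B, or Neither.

Total debts = (1,165 + 995 + 365 + 1,030) = 3,555; DTI = 3,555/9,700 = 36.6%.
Reserves = 6,000/365 = 16.4 months.
Program A: score 656 ≥ 600; DTI 36.6% ≤ 38% → qualifies.
Program B: score 656 < 660; DTI 36.6% ≤ 38%; employment 94 ≥ 6 mo; reserves 16.4 ≥ 6 mo → does not qualify.

Program A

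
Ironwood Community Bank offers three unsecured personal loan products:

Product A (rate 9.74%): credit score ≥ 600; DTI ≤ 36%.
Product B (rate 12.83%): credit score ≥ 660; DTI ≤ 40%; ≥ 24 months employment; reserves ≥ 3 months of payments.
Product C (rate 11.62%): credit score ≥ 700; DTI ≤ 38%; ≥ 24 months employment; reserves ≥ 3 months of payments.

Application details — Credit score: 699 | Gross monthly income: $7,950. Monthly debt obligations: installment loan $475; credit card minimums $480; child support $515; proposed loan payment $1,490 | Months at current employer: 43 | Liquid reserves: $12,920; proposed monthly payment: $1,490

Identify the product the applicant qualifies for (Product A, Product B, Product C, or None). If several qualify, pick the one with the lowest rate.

Product B

Total debts = (475 + 480 + 515 + 1,490) = 2,960; DTI = 2,960/7,950 = 37.2%.
Reserves = 12,920/1,490 = 8.7 months.
Product A: score 699 ≥ 600; DTI 37.2% > 36% → does not qualify.
Product B: score 699 ≥ 660; DTI 37.2% ≤ 40%; employment 43 ≥ 24 mo; reserves 8.7 ≥ 3 mo → qualifies.
Product C: score 699 < 700; DTI 37.2% ≤ 38%; employment 43 ≥ 24 mo; reserves 8.7 ≥ 3 mo → does not qualify.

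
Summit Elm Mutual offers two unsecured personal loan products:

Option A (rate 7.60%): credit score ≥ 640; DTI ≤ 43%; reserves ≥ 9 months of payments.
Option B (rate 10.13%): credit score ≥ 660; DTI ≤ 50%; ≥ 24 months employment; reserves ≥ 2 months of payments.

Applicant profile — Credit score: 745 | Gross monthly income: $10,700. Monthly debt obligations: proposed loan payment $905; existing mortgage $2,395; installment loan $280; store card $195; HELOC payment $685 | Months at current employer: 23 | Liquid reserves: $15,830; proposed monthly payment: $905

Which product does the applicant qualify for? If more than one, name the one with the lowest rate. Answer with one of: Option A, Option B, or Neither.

Total debts = (905 + 2,395 + 280 + 195 + 685) = 4,460; DTI = 4,460/10,700 = 41.7%.
Reserves = 15,830/905 = 17.5 months.
Option A: score 745 ≥ 640; DTI 41.7% ≤ 43%; reserves 17.5 ≥ 9 mo → qualifies.
Option B: score 745 ≥ 660; DTI 41.7% ≤ 50%; employment 23 < 24 mo; reserves 17.5 ≥ 2 mo → does not qualify.

Option A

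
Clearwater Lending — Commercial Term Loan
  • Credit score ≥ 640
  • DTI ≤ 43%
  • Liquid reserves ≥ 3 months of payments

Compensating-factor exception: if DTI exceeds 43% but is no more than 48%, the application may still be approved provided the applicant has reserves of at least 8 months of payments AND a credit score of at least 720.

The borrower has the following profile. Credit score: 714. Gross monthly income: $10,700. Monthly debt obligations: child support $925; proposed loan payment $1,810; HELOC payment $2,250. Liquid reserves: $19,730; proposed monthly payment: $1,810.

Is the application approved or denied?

Denied

Credit score 714 ≥ 640 (meets base)
Total debts = (925 + 1,810 + 2,250) = 4,985. DTI: 4,985 ÷ 10,700 = 46.6%, over the 43% base limit.
Reserves: 19,730 ÷ 1,810 = 10.9 months (meets 3-month minimum)
DTI 46.6% is within the 43%–48% exception band; checking compensating factors.
Override check — reserves: 10.9 mo (ok); score: 714 (below 720).
Compensating-factor requirement not fully met.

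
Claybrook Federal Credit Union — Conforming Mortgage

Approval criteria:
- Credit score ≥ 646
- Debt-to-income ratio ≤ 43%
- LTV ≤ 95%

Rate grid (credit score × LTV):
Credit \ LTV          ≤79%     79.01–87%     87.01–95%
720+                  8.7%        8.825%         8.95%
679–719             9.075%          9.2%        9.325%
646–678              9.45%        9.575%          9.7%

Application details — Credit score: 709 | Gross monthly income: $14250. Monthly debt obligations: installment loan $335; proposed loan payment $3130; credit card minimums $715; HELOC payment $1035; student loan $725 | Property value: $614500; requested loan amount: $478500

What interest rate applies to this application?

9.075%

Credit score 709 ≥ 646; Total monthly debts = (335 + 3,130 + 715 + 1,035 + 725) = 5,940. Debt-to-income = 5,940/14,250 = 41.7% — meets 43% limit
LTV: 478,500 ÷ 614,500 = 77.9%, within 95% cap
Score 709 is in the 679–719 band; LTV 77.9% is in the ≤79% band → 9.075%.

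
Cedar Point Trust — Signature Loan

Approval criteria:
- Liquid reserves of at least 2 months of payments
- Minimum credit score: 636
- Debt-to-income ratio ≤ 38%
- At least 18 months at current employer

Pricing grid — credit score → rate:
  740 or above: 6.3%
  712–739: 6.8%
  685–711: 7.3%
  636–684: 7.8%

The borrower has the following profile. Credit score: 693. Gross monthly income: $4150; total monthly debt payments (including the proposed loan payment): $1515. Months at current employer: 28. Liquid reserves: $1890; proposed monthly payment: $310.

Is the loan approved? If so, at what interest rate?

Approved at 7.3%

Credit score 693 ≥ 636 (meets minimum)
Reserves = 1,890/310 = 6.1 months ≥ 2
Employment 28 ≥ 18 months
DTI = 1,515/4,150 = 36.5% ≤ 38%
All requirements met. Score 693 falls in the 685–711 tier → 7.3%.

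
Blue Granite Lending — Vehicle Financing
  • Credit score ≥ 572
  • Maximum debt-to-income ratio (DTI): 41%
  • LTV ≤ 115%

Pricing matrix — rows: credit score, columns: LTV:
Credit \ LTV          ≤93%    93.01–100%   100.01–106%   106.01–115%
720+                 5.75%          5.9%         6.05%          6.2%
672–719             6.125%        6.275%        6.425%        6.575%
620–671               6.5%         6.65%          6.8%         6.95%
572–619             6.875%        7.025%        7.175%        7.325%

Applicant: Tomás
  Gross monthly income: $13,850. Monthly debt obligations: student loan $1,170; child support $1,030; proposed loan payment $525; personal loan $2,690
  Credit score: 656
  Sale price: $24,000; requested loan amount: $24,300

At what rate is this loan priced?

6.8%

Credit score 656 ≥ 572; Total monthly debts = (1,170 + 1,030 + 525 + 2,690) = 5,415. Debt-to-income = 5,415/13,850 = 39.1% — meets 41% limit
LTV: 24,300 ÷ 24,000 = 101.2%, within 115% cap
Row: 656 falls in 620–671. Column: 101.2% falls in 100.01–106%. Rate = 6.8%.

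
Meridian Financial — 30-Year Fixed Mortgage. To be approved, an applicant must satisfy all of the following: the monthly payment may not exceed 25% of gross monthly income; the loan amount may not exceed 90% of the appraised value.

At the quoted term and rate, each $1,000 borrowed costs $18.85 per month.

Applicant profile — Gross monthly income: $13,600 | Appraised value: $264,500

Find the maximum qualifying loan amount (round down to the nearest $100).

Payment cap: 25% × $13,600 = $3,400/month.
At $18.85 per $1,000, that supports 3,400/18.85 × 1,000 ≈ $180,371 → $180,300.
LTV cap: 90% × $264,500 = $238,050 → $238,000.
Binding constraint: payment-to-income.

$180,300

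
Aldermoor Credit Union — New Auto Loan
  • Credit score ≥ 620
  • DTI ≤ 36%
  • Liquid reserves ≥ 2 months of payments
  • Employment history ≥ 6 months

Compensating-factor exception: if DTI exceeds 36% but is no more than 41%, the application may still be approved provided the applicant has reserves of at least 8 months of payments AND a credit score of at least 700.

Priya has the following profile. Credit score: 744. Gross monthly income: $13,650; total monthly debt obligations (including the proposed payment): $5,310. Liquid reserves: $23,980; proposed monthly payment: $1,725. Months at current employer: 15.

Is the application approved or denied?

Approved

Credit score 744 ≥ 620 (meets base)
DTI = 5,310/13,650 = 38.9% > 36% — standard DTI limit exceeded.
Reserves: 23,980 ÷ 1,725 = 13.9 months (meets 2-month minimum)
Employment 15 ≥ 6 months
38.9% falls in the override range (36%–41%), so the compensating-factor test applies.
Override check — reserves: 13.9 mo (ok); score: 744 (ok).
Both compensating conditions met → exception applies.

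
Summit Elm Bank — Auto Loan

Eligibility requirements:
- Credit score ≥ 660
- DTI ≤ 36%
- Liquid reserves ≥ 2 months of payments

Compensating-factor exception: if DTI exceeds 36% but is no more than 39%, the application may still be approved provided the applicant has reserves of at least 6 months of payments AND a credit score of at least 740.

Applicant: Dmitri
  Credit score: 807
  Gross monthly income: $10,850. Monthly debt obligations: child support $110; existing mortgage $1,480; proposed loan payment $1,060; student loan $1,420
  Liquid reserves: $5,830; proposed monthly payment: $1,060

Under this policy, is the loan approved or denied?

Denied

Credit score 807 ≥ 660 (meets base)
Total debts = (110 + 1,480 + 1,060 + 1,420) = 4,070. DTI: 4,070 ÷ 10,850 = 37.5%, over the 36% base limit.
Reserves: 5,830 ÷ 1,060 = 5.5 months (meets 2-month minimum)
DTI 37.5% is within the 36%–39% exception band; checking compensating factors.
Override check — reserves: 5.5 mo (short of 6); score: 807 (ok).
Override conditions not both satisfied; exception does not apply.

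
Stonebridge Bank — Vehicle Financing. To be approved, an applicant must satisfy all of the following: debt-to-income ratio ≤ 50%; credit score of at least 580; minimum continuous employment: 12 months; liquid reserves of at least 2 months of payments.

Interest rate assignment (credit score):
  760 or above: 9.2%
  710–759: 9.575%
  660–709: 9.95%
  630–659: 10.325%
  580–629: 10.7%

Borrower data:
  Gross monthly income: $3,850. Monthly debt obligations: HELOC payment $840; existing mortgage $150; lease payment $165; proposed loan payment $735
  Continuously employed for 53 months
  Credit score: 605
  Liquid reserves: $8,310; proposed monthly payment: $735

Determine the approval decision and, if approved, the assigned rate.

Credit score 605 ≥ 580 (meets minimum)
Reserves: 8,310 ÷ 735 = 11.3 months (meets 2-month minimum)
Total monthly debts = (840 + 150 + 165 + 735) = 1,890. DTI: 1,890 ÷ 3,850 = 49.1%, within the 50% cap
Employment 53 ≥ 12 months
All requirements met. Score 605 falls in the 580–629 tier → 10.7%.

Approved at 10.7%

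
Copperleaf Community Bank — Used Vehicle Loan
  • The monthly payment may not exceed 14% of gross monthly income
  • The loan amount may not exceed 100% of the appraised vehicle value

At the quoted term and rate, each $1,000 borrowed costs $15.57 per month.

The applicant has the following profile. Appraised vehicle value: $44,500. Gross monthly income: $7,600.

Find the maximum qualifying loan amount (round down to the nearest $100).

Payment cap: 14% × $7,600 = $1,064/month.
At $15.57 per $1,000, that supports 1,064/15.57 × 1,000 ≈ $68,336 → $68,300.
LTV cap: 100% × $44,500 = $44,500 → $44,500.
Binding constraint: loan-to-value.

$44,500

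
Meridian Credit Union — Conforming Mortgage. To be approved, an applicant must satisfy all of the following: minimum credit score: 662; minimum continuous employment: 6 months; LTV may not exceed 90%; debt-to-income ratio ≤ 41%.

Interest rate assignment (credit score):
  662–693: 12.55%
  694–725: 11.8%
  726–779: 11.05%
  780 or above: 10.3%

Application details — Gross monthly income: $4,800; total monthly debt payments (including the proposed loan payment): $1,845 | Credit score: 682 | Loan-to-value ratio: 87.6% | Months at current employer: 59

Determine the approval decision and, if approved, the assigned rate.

Credit score 682 ≥ 662 (meets minimum)
LTV 87.6% — within 90%
Employment 59 ≥ 6 months
DTI: 1,845 ÷ 4,800 = 38.4%, within the 41% cap
All requirements met. Score 682 falls in the 662–693 tier → 12.55%.

Approved at 12.55%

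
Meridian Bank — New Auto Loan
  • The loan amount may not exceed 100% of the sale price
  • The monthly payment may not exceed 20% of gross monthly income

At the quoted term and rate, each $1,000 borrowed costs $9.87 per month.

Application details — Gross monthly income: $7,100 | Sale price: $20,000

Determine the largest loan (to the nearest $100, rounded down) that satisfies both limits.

$20,000

Payment cap: 20% × $7,100 = $1,420/month.
At $9.87 per $1,000, that supports 1,420/9.87 × 1,000 ≈ $143,870 → $143,800.
LTV cap: 100% × $20,000 = $20,000 → $20,000.
Binding constraint: loan-to-value.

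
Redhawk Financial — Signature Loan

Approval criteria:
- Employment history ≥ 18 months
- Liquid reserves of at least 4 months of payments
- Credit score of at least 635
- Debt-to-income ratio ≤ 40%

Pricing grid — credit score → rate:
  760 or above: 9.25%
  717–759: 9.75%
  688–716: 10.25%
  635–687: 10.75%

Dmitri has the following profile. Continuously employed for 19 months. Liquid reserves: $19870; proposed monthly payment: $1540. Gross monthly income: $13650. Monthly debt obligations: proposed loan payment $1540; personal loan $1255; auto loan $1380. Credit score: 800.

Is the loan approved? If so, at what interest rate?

Approved at 9.25%

Credit score 800 ≥ 635 (meets minimum)
Reserves: 19,870 ÷ 1,540 = 12.9 months (meets 4-month minimum)
Employment 19 ≥ 18 months
Total monthly debts = (1,540 + 1,255 + 1,380) = 4,175. DTI = 4,175/13,650 = 30.6% ≤ 40%
All requirements met. Score 800 falls in the 760 or above tier → 9.25%.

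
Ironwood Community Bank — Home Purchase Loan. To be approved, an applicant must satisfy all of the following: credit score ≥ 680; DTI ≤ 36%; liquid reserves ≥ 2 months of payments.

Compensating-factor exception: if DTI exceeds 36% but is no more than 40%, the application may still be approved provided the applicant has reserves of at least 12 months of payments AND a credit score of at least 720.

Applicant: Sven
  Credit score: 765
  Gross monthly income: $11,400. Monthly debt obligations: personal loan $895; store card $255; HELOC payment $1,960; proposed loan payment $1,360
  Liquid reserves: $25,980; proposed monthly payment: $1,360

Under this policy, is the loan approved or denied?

Credit score 765 ≥ 680 (meets base)
Total debts = (895 + 255 + 1,960 + 1,360) = 4,470. DTI = 4,470/11,400 = 39.2% > 36% — standard DTI limit exceeded.
Reserves = 25,980/1,360 = 19.1 months ≥ 2
DTI 39.2% is within the 36%–40% exception band; checking compensating factors.
Reserves 19.1 ≥ 12 months; credit score 765 ≥ 720.
Both compensating conditions met → exception applies.

Approved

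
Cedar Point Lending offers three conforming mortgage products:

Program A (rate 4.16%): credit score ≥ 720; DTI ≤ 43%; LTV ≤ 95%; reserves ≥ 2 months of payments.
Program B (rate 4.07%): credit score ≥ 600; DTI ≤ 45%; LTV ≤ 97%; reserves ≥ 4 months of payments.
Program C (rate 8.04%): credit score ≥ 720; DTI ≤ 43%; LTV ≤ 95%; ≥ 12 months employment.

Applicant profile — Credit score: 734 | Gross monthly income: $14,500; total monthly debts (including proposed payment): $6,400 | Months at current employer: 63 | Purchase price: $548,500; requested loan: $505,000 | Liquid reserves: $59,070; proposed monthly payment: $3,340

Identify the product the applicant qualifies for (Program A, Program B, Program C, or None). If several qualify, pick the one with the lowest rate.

Program B

DTI = 6,400/14,500 = 44.1%.
LTV = 505,000/548,500 = 92.1%.
Reserves = 59,070/3,340 = 17.7 months.
Program A: score 734 ≥ 720; DTI 44.1% > 43%; LTV 92.1% ≤ 95%; reserves 17.7 ≥ 2 mo → does not qualify.
Program B: score 734 ≥ 600; DTI 44.1% ≤ 45%; LTV 92.1% ≤ 97%; reserves 17.7 ≥ 4 mo → qualifies.
Program C: score 734 ≥ 720; DTI 44.1% > 43%; LTV 92.1% ≤ 95%; employment 63 ≥ 12 mo → does not qualify.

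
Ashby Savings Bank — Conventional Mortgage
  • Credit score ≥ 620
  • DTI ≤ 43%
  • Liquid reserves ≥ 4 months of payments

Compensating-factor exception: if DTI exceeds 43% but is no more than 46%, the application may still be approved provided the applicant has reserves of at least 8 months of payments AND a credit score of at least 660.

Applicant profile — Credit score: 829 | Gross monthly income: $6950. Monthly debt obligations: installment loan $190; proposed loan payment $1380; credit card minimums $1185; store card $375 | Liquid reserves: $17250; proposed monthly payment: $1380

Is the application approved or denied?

Approved

Credit score 829 ≥ 620 (meets base)
Total debts = (190 + 1,380 + 1,185 + 375) = 3,130. DTI: 3,130 ÷ 6,950 = 45%, over the 43% base limit.
Liquid reserves cover 17,250/1,380 = 12.5 months — ≥ 4 required
45% falls in the override range (43%–46%), so the compensating-factor test applies.
Override check — reserves: 12.5 mo (ok); score: 829 (ok).
Both override conditions satisfied; DTI exception granted.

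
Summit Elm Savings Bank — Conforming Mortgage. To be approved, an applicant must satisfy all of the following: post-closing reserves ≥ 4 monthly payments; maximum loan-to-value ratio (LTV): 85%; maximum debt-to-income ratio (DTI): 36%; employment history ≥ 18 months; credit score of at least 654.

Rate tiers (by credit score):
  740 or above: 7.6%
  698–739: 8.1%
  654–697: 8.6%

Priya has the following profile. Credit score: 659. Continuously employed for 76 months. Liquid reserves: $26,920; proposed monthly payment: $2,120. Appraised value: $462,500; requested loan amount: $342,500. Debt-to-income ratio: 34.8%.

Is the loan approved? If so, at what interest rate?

Credit score 659 ≥ 654 (meets minimum)
Debt-to-income 34.8% vs 36% cap — pass
Reserves: 26,920 ÷ 2,120 = 12.7 months (meets 4-month minimum)
Employment 76 ≥ 18 months
LTV = 342,500/462,500 = 74.1% ≤ 85%
All requirements met. Score 659 falls in the 654–697 tier → 8.6%.

Approved at 8.6%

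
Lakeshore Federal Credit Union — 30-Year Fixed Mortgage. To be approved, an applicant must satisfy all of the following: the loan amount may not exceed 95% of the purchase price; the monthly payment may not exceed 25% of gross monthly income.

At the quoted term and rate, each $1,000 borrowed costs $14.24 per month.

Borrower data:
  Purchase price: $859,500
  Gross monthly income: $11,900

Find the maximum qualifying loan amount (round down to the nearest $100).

Payment cap: 25% × $11,900 = $2,975/month.
At $14.24 per $1,000, that supports 2,975/14.24 × 1,000 ≈ $208,918 → $208,900.
LTV cap: 95% × $859,500 = $816,525 → $816,500.
Binding constraint: payment-to-income.

$208,900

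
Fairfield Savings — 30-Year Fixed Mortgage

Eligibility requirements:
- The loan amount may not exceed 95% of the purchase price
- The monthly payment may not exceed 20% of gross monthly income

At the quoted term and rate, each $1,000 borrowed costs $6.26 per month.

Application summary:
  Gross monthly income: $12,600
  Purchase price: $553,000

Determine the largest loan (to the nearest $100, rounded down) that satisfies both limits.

$402,500

Payment cap: 20% × $12,600 = $2,520/month.
At $6.26 per $1,000, that supports 2,520/6.26 × 1,000 ≈ $402,555 → $402,500.
LTV cap: 95% × $553,000 = $525,350 → $525,300.
Binding constraint: payment-to-income.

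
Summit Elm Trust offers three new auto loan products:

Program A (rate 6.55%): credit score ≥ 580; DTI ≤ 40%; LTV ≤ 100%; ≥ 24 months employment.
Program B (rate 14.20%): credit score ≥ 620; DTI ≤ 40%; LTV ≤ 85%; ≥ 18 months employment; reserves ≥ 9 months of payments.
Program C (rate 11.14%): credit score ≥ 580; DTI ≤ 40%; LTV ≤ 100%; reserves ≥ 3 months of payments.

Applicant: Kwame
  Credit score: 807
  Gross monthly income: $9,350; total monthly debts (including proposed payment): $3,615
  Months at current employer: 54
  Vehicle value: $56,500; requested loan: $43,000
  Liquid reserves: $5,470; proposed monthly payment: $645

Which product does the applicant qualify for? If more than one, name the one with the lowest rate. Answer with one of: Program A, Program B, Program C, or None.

DTI = 3,615/9,350 = 38.7%.
LTV = 43,000/56,500 = 76.1%.
Reserves = 5,470/645 = 8.5 months.
Program A: score 807 ≥ 580; DTI 38.7% ≤ 40%; LTV 76.1% ≤ 100%; employment 54 ≥ 24 mo → qualifies.
Program B: score 807 ≥ 620; DTI 38.7% ≤ 40%; LTV 76.1% ≤ 85%; employment 54 ≥ 18 mo; reserves 8.5 < 9 mo → does not qualify.
Program C: score 807 ≥ 580; DTI 38.7% ≤ 40%; LTV 76.1% ≤ 100%; reserves 8.5 ≥ 3 mo → qualifies.
Qualifying: Program A, Program C. Lowest rate is 6.55% → Program A.

Program A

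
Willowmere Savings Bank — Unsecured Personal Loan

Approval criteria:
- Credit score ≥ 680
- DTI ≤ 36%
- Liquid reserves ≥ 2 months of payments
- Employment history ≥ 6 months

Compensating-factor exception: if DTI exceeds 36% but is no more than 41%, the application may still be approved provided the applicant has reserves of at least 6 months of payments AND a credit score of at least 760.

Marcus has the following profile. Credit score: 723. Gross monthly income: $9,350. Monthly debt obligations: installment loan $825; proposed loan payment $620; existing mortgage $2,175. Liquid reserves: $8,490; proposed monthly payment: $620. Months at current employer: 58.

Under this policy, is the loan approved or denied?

Denied

Credit score 723 ≥ 680 (meets base)
Total debts = (825 + 620 + 2,175) = 3,620. DTI: 3,620 ÷ 9,350 = 38.7%, over the 36% base limit.
Reserves = 8,490/620 = 13.7 months ≥ 2
Employment 58 ≥ 6 months
38.7% falls in the override range (36%–41%), so the compensating-factor test applies.
Reserves 13.7 ≥ 6 months; credit score 723 < 760.
Compensating-factor requirement not fully met.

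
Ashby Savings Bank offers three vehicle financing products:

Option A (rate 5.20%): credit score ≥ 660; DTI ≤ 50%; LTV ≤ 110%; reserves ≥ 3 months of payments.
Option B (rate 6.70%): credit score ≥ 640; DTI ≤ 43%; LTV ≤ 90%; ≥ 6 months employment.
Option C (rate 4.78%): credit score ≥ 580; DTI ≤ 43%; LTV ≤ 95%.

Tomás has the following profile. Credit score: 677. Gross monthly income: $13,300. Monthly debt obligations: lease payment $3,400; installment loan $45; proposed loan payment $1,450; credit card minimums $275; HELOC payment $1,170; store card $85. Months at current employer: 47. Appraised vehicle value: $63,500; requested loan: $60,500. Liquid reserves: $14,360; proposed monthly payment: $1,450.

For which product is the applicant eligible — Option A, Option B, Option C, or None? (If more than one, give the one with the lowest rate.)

Total debts = (3,400 + 45 + 1,450 + 275 + 1,170 + 85) = 6,425; DTI = 6,425/13,300 = 48.3%.
LTV = 60,500/63,500 = 95.3%.
Reserves = 14,360/1,450 = 9.9 months.
Option A: score 677 ≥ 660; DTI 48.3% ≤ 50%; LTV 95.3% ≤ 110%; reserves 9.9 ≥ 3 mo → qualifies.
Option B: score 677 ≥ 640; DTI 48.3% > 43%; LTV 95.3% > 90%; employment 47 ≥ 6 mo → does not qualify.
Option C: score 677 ≥ 580; DTI 48.3% > 43%; LTV 95.3% > 95% → does not qualify.

Option A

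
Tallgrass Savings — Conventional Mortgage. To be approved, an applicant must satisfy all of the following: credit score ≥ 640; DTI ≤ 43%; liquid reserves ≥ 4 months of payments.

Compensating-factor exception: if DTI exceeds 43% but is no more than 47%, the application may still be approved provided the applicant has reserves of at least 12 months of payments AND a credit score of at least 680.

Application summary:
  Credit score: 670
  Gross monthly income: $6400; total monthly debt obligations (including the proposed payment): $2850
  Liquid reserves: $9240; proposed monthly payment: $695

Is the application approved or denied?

Denied

Credit score 670 ≥ 640 (meets base)
DTI: 2,850 ÷ 6,400 = 44.5%, over the 43% base limit.
Reserves = 9,240/695 = 13.3 months ≥ 4
DTI 44.5% is within the 43%–47% exception band; checking compensating factors.
Override check — reserves: 13.3 mo (ok); score: 670 (below 680).
Compensating-factor requirement not fully met.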